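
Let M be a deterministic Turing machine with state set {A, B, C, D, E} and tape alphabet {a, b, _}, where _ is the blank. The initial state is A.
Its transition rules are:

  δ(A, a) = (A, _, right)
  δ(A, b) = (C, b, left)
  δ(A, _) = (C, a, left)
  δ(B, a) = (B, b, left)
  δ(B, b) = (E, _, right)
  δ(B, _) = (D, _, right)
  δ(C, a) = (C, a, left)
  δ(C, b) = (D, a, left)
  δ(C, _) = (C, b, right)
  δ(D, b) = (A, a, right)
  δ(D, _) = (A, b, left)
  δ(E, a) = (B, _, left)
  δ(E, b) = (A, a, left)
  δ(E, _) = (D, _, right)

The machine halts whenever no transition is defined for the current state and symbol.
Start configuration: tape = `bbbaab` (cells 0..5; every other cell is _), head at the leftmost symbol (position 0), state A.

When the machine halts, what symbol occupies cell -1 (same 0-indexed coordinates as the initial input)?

a

state=A head=0 tape=_[b]bbaab_   (A,b)→(C,b,left)
state=C head=-1 tape=[_]bbbaab_   (C,_)→(C,b,right)
state=C head=0 tape=b[b]bbaab_   (C,b)→(D,a,left)
state=D head=-1 tape=[b]abbaab_   (D,b)→(A,a,right)
state=A head=0 tape=a[a]bbaab_   (A,a)→(A,_,right)
state=A head=1 tape=a_[b]baab_   (A,b)→(C,b,left)
state=C head=0 tape=a[_]bbaab_   (C,_)→(C,b,right)
state=C head=1 tape=ab[b]baab_   (C,b)→(D,a,left)
state=D head=0 tape=a[b]abaab_   (D,b)→(A,a,right)
state=A head=1 tape=aa[a]baab_   (A,a)→(A,_,right)
state=A head=2 tape=aa_[b]aab_   (A,b)→(C,b,left)
state=C head=1 tape=aa[_]baab_   (C,_)→(C,b,right)
state=C head=2 tape=aab[b]aab_   (C,b)→(D,a,left)
state=D head=1 tape=aa[b]aaab_   (D,b)→(A,a,right)
state=A head=2 tape=aaa[a]aab_   (A,a)→(A,_,right)
state=A head=3 tape=aaa_[a]ab_   (A,a)→(A,_,right)
state=A head=4 tape=aaa__[a]b_   (A,a)→(A,_,right)
state=A head=5 tape=aaa___[b]_   (A,b)→(C,b,left)
state=C head=4 tape=aaa__[_]b_   (C,_)→(C,b,right)
state=C head=5 tape=aaa__b[b]_   (C,b)→(D,a,left)
state=D head=4 tape=aaa__[b]a_   (D,b)→(A,a,right)
state=A head=5 tape=aaa__a[a]_   (A,a)→(A,_,right)
state=A head=6 tape=aaa__a_[_]   (A,_)→(C,a,left)
state=C head=5 tape=aaa__a[_]a   (C,_)→(C,b,right)
state=C head=6 tape=aaa__ab[a]   (C,a)→(C,a,left)
state=C head=5 tape=aaa__a[b]a   (C,b)→(D,a,left)
state=D head=4 tape=aaa__[a]aa
Cell -1 holds a when M halts.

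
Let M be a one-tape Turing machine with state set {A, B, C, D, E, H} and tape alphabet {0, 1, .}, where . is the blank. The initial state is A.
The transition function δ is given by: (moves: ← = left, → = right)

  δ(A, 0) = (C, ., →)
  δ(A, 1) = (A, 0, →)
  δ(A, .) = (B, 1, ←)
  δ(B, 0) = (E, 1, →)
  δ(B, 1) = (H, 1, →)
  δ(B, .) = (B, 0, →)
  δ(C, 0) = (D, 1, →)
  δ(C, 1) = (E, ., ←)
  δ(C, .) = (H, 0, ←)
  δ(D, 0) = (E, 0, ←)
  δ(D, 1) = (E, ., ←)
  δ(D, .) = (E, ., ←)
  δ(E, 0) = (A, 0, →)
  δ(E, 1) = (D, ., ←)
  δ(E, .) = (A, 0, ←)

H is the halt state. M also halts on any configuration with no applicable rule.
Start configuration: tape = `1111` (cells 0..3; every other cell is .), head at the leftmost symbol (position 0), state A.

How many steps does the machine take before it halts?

state=A head=0 tape=...[1]111.   (A,1)→(A,0,→)
state=A head=1 tape=...0[1]11.   (A,1)→(A,0,→)
state=A head=2 tape=...00[1]1.   (A,1)→(A,0,→)
state=A head=3 tape=...000[1].   (A,1)→(A,0,→)
state=A head=4 tape=...0000[.]   (A,.)→(B,1,←)
state=B head=3 tape=...000[0]1   (B,0)→(E,1,→)
state=E head=4 tape=...0001[1]   (E,1)→(D,.,←)
state=D head=3 tape=...000[1].   (D,1)→(E,.,←)
state=E head=2 tape=...00[0]..   (E,0)→(A,0,→)
state=A head=3 tape=...000[.].   (A,.)→(B,1,←)
state=B head=2 tape=...00[0]1.   (B,0)→(E,1,→)
state=E head=3 tape=...001[1].   (E,1)→(D,.,←)
state=D head=2 tape=...00[1]..   (D,1)→(E,.,←)
state=E head=1 tape=...0[0]...   (E,0)→(A,0,→)
state=A head=2 tape=...00[.]..   (A,.)→(B,1,←)
state=B head=1 tape=...0[0]1..   (B,0)→(E,1,→)
state=E head=2 tape=...01[1]..   (E,1)→(D,.,←)
state=D head=1 tape=...0[1]...   (D,1)→(E,.,←)
state=E head=0 tape=...[0]....   (E,0)→(A,0,→)
state=A head=1 tape=...0[.]...   (A,.)→(B,1,←)
state=B head=0 tape=...[0]1...   (B,0)→(E,1,→)
state=E head=1 tape=...1[1]...   (E,1)→(D,.,←)
state=D head=0 tape=...[1]....   (D,1)→(E,.,←)
state=E head=-1 tape=..[.].....   (E,.)→(A,0,←)
state=A head=-2 tape=.[.]0.....   (A,.)→(B,1,←)
state=B head=-3 tape=[.]10.....   (B,.)→(B,0,→)
state=B head=-2 tape=0[1]0.....   (B,1)→(H,1,→)
state=H head=-1 tape=01[0].....
M halts after 27 transitions.

27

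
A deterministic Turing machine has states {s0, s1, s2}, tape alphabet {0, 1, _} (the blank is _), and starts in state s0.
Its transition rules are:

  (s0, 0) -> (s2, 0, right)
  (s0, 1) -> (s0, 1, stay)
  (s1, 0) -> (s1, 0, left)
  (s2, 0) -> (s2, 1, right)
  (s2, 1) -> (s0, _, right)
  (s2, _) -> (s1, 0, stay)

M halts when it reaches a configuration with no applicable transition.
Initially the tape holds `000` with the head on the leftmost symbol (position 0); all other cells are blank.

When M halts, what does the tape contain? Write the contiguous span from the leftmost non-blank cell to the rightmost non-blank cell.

state=s0 head=0 tape=[0]00_   (s0,0)→(s2,0,right)
state=s2 head=1 tape=0[0]0_   (s2,0)→(s2,1,right)
state=s2 head=2 tape=01[0]_   (s2,0)→(s2,1,right)
state=s2 head=3 tape=011[_]   (s2,_)→(s1,0,stay)
state=s1 head=3 tape=011[0]   (s1,0)→(s1,0,left)
state=s1 head=2 tape=01[1]0
The non-blank tape span at halt is 0110.

0110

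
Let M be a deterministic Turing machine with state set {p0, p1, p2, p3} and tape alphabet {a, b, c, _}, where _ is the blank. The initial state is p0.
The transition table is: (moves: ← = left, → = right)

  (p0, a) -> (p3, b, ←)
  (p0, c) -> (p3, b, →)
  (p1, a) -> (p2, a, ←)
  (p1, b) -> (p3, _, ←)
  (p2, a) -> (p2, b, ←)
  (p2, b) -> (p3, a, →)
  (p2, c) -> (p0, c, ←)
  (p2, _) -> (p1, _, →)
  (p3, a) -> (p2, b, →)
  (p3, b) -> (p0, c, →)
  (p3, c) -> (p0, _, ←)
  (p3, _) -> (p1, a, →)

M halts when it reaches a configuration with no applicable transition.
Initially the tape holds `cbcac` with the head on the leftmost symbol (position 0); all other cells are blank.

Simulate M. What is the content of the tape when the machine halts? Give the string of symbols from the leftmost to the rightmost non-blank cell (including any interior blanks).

bcbbc

state=p0 head=0 tape=[c]bcac   (p0,c)→(p3,b,→)
state=p3 head=1 tape=b[b]cac   (p3,b)→(p0,c,→)
state=p0 head=2 tape=bc[c]ac   (p0,c)→(p3,b,→)
state=p3 head=3 tape=bcb[a]c   (p3,a)→(p2,b,→)
state=p2 head=4 tape=bcbb[c]   (p2,c)→(p0,c,←)
state=p0 head=3 tape=bcb[b]c
The non-blank tape span at halt is bcbbc.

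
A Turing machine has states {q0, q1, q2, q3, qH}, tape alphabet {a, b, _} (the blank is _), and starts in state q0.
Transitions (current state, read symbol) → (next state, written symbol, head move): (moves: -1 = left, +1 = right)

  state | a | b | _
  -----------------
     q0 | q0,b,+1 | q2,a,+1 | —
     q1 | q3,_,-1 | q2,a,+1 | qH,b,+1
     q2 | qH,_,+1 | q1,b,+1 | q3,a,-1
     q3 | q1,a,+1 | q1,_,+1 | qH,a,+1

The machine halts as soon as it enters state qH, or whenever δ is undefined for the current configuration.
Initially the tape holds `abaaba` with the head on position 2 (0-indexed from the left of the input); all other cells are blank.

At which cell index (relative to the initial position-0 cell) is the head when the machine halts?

state=q0 head=2 tape=ab[a]aba_   (q0,a)→(q0,b,+1)
state=q0 head=3 tape=abb[a]ba_   (q0,a)→(q0,b,+1)
state=q0 head=4 tape=abbb[b]a_   (q0,b)→(q2,a,+1)
state=q2 head=5 tape=abbba[a]_   (q2,a)→(qH,_,+1)
state=qH head=6 tape=abbba_[_]
At halt the head is at cell 6.

6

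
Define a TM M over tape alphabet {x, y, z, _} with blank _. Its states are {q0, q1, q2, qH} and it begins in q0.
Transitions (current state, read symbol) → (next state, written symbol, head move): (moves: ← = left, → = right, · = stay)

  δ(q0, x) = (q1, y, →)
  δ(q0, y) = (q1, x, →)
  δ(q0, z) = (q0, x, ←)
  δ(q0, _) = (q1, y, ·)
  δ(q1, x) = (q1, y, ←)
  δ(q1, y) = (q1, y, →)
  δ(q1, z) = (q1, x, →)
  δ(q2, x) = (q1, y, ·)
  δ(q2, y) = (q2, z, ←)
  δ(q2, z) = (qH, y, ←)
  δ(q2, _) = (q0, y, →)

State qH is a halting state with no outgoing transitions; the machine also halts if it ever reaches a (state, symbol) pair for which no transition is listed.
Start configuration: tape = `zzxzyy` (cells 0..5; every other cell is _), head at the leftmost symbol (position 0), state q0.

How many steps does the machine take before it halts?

15

q0 | _[z]zxzyy_   read z → write x, move ←, go to q0
q0 | [_]xzxzyy_   read _ → write y, move ·, go to q1
q1 | [y]xzxzyy_   read y → write y, move →, go to q1
q1 | y[x]zxzyy_   read x → write y, move ←, go to q1
q1 | [y]yzxzyy_   read y → write y, move →, go to q1
q1 | y[y]zxzyy_   read y → write y, move →, go to q1
q1 | yy[z]xzyy_   read z → write x, move →, go to q1
q1 | yyx[x]zyy_   read x → write y, move ←, go to q1
q1 | yy[x]yzyy_   read x → write y, move ←, go to q1
q1 | y[y]yyzyy_   read y → write y, move →, go to q1
q1 | yy[y]yzyy_   read y → write y, move →, go to q1
q1 | yyy[y]zyy_   read y → write y, move →, go to q1
q1 | yyyy[z]yy_   read z → write x, move →, go to q1
q1 | yyyyx[y]y_   read y → write y, move →, go to q1
q1 | yyyyxy[y]_   read y → write y, move →, go to q1
q1 | yyyyxyy[_]
M halts after 15 transitions.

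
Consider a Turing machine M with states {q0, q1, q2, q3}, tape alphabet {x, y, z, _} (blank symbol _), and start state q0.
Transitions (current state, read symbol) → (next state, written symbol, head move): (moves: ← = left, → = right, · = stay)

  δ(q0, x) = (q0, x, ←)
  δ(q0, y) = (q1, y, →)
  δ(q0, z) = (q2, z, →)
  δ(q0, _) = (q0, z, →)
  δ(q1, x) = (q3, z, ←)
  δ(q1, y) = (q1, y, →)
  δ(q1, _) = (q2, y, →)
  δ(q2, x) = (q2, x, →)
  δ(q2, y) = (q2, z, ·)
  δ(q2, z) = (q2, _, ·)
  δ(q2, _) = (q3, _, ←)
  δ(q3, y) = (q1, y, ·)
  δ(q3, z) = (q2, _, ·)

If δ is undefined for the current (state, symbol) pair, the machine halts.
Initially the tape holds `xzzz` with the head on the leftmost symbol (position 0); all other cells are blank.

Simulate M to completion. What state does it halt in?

q3

q0 | _[x]zzz   read x → write x, move ←, go to q0
q0 | [_]xzzz   read _ → write z, move →, go to q0
q0 | z[x]zzz   read x → write x, move ←, go to q0
q0 | [z]xzzz   read z → write z, move →, go to q2
q2 | z[x]zzz   read x → write x, move →, go to q2
q2 | zx[z]zz   read z → write _, move ·, go to q2
q2 | zx[_]zz   read _ → write _, move ←, go to q3
q3 | z[x]_zz
No transition is defined for (q3, x); M halts in state q3.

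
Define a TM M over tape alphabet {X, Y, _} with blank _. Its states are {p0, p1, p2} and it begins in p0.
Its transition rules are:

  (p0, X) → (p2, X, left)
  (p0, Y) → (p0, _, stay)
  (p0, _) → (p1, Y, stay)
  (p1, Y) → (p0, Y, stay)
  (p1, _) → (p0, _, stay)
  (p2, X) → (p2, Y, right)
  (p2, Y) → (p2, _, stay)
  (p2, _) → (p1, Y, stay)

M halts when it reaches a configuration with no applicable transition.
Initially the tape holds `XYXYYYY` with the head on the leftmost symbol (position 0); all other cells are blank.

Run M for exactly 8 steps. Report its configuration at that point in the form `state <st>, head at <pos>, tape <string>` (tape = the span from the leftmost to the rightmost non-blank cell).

p0 | _[X]YXYYYY   read X → write X, move left, go to p2
p2 | [_]XYXYYYY   read _ → write Y, move stay, go to p1
p1 | [Y]XYXYYYY   read Y → write Y, move stay, go to p0
p0 | [Y]XYXYYYY   read Y → write _, move stay, go to p0
p0 | [_]XYXYYYY   read _ → write Y, move stay, go to p1
p1 | [Y]XYXYYYY   read Y → write Y, move stay, go to p0
p0 | [Y]XYXYYYY   read Y → write _, move stay, go to p0
p0 | [_]XYXYYYY   read _ → write Y, move stay, go to p1
p1 | [Y]XYXYYYY
After 8 steps: state p1, head at -1, tape YXYXYYYY.

state p1, head at -1, tape YXYXYYYY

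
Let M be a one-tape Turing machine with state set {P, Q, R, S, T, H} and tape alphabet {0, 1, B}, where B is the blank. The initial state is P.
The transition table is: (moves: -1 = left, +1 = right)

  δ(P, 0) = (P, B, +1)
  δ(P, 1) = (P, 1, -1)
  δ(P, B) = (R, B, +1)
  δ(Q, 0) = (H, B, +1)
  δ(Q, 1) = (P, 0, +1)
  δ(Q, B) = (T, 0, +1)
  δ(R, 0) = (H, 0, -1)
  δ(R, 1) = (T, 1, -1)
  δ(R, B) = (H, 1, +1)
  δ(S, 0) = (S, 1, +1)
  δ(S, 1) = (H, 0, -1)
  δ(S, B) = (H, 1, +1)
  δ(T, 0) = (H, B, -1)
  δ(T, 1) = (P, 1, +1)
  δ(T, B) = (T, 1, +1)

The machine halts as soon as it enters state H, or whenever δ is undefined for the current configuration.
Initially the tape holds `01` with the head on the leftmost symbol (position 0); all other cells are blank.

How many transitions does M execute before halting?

P | [0]1BBB   read 0 → write B, move +1, go to P
P | B[1]BBB   read 1 → write 1, move -1, go to P
P | [B]1BBB   read B → write B, move +1, go to R
R | B[1]BBB   read 1 → write 1, move -1, go to T
T | [B]1BBB   read B → write 1, move +1, go to T
T | 1[1]BBB   read 1 → write 1, move +1, go to P
P | 11[B]BB   read B → write B, move +1, go to R
R | 11B[B]B   read B → write 1, move +1, go to H
H | 11B1[B]
M halts after 8 transitions.

8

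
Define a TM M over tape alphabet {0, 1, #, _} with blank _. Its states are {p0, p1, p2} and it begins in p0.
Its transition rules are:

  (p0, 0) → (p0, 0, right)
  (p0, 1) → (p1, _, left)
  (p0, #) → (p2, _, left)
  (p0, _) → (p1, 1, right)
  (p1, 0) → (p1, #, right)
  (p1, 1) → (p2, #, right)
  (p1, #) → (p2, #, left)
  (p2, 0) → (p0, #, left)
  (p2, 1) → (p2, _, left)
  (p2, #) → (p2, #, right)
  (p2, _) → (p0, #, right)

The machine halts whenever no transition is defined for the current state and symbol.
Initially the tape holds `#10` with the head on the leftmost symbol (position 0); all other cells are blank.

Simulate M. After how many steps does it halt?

18

p0 | _[#]10__   read # → write _, move left, go to p2
p2 | [_]_10__   read _ → write #, move right, go to p0
p0 | #[_]10__   read _ → write 1, move right, go to p1
p1 | #1[1]0__   read 1 → write #, move right, go to p2
p2 | #1#[0]__   read 0 → write #, move left, go to p0
p0 | #1[#]#__   read # → write _, move left, go to p2
p2 | #[1]_#__   read 1 → write _, move left, go to p2
p2 | [#]__#__   read # → write #, move right, go to p2
p2 | #[_]_#__   read _ → write #, move right, go to p0
p0 | ##[_]#__   read _ → write 1, move right, go to p1
p1 | ##1[#]__   read # → write #, move left, go to p2
p2 | ##[1]#__   read 1 → write _, move left, go to p2
p2 | #[#]_#__   read # → write #, move right, go to p2
p2 | ##[_]#__   read _ → write #, move right, go to p0
p0 | ###[#]__   read # → write _, move left, go to p2
p2 | ##[#]___   read # → write #, move right, go to p2
p2 | ###[_]__   read _ → write #, move right, go to p0
p0 | ####[_]_   read _ → write 1, move right, go to p1
p1 | ####1[_]
M halts after 18 transitions.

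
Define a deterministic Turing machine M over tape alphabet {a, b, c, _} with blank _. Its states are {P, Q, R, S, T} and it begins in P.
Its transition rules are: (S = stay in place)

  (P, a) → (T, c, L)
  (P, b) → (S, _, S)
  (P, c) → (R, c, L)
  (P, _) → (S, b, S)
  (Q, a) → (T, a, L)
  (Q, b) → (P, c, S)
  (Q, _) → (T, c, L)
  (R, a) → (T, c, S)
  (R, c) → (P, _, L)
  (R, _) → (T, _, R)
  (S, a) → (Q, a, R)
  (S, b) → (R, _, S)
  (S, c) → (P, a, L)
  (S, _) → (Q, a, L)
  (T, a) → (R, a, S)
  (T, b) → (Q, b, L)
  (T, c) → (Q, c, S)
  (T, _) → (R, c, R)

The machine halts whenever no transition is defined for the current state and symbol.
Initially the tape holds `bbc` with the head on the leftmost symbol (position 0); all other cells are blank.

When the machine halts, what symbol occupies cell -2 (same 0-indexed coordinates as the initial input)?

P | ___[b]bc   read b → write _, move S, go to S
S | ___[_]bc   read _ → write a, move L, go to Q
Q | __[_]abc   read _ → write c, move L, go to T
T | _[_]cabc   read _ → write c, move R, go to R
R | _c[c]abc   read c → write _, move L, go to P
P | _[c]_abc   read c → write c, move L, go to R
R | [_]c_abc   read _ → write _, move R, go to T
T | _[c]_abc   read c → write c, move S, go to Q
Q | _[c]_abc
Cell -2 holds c when M halts.

c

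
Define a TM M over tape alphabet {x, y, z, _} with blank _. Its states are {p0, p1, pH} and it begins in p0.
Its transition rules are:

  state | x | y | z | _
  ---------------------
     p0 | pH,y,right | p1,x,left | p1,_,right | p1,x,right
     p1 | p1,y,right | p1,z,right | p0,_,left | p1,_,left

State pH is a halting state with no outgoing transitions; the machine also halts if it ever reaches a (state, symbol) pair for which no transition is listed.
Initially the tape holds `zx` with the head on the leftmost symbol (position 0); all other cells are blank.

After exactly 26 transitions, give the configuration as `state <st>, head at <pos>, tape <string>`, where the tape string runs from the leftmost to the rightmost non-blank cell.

state p1, head at -2, tape z

p0 | __[z]x_   read z → write _, move right, go to p1
p1 | ___[x]_   read x → write y, move right, go to p1
p1 | ___y[_]   read _ → write _, move left, go to p1
p1 | ___[y]_   read y → write z, move right, go to p1
p1 | ___z[_]   read _ → write _, move left, go to p1
p1 | ___[z]_   read z → write _, move left, go to p0
p0 | __[_]__   read _ → write x, move right, go to p1
p1 | __x[_]_   read _ → write _, move left, go to p1
p1 | __[x]__   read x → write y, move right, go to p1
p1 | __y[_]_   read _ → write _, move left, go to p1
p1 | __[y]__   read y → write z, move right, go to p1
p1 | __z[_]_   read _ → write _, move left, go to p1
p1 | __[z]__   read z → write _, move left, go to p0
p0 | _[_]___   read _ → write x, move right, go to p1
p1 | _x[_]__   read _ → write _, move left, go to p1
p1 | _[x]___   read x → write y, move right, go to p1
p1 | _y[_]__   read _ → write _, move left, go to p1
p1 | _[y]___   read y → write z, move right, go to p1
p1 | _z[_]__   read _ → write _, move left, go to p1
p1 | _[z]___   read z → write _, move left, go to p0
p0 | [_]____   read _ → write x, move right, go to p1
p1 | x[_]___   read _ → write _, move left, go to p1
p1 | [x]____   read x → write y, move right, go to p1
p1 | y[_]___   read _ → write _, move left, go to p1
p1 | [y]____   read y → write z, move right, go to p1
p1 | z[_]___   read _ → write _, move left, go to p1
p1 | [z]____
After 26 steps: state p1, head at -2, tape z.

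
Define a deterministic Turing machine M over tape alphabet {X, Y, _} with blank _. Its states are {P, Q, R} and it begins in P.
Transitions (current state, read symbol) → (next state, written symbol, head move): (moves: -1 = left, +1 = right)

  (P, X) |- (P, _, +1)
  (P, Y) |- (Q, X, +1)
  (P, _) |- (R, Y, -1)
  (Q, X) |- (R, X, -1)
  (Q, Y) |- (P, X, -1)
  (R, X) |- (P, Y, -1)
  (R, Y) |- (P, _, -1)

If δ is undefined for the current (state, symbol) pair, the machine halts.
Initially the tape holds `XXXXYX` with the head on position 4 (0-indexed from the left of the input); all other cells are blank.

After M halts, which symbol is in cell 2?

_

P | XXXX[Y]X   read Y → write X, move +1, go to Q
Q | XXXXX[X]   read X → write X, move -1, go to R
R | XXXX[X]X   read X → write Y, move -1, go to P
P | XXX[X]YX   read X → write _, move +1, go to P
P | XXX_[Y]X   read Y → write X, move +1, go to Q
Q | XXX_X[X]   read X → write X, move -1, go to R
R | XXX_[X]X   read X → write Y, move -1, go to P
P | XXX[_]YX   read _ → write Y, move -1, go to R
R | XX[X]YYX   read X → write Y, move -1, go to P
P | X[X]YYYX   read X → write _, move +1, go to P
P | X_[Y]YYX   read Y → write X, move +1, go to Q
Q | X_X[Y]YX   read Y → write X, move -1, go to P
P | X_[X]XYX   read X → write _, move +1, go to P
P | X__[X]YX   read X → write _, move +1, go to P
P | X___[Y]X   read Y → write X, move +1, go to Q
Q | X___X[X]   read X → write X, move -1, go to R
R | X___[X]X   read X → write Y, move -1, go to P
P | X__[_]YX   read _ → write Y, move -1, go to R
R | X_[_]YYX
Cell 2 holds _ when M halts.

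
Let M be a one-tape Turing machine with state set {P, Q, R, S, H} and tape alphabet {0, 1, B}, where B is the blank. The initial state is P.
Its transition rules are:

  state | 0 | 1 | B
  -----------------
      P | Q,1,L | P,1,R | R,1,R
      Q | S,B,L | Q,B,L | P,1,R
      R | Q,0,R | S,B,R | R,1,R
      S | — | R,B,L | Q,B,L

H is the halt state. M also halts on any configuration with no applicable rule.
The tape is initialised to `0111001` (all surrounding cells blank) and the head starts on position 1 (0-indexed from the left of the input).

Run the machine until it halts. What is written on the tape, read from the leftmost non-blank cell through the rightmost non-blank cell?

111111B01

P | BB0[1]11001   read 1 → write 1, move R, go to P
P | BB01[1]1001   read 1 → write 1, move R, go to P
P | BB011[1]001   read 1 → write 1, move R, go to P
P | BB0111[0]01   read 0 → write 1, move L, go to Q
Q | BB011[1]101   read 1 → write B, move L, go to Q
Q | BB01[1]B101   read 1 → write B, move L, go to Q
Q | BB0[1]BB101   read 1 → write B, move L, go to Q
Q | BB[0]BBB101   read 0 → write B, move L, go to S
S | B[B]BBBB101   read B → write B, move L, go to Q
Q | [B]BBBBB101   read B → write 1, move R, go to P
P | 1[B]BBBB101   read B → write 1, move R, go to R
R | 11[B]BBB101   read B → write 1, move R, go to R
R | 111[B]BB101   read B → write 1, move R, go to R
R | 1111[B]B101   read B → write 1, move R, go to R
R | 11111[B]101   read B → write 1, move R, go to R
R | 111111[1]01   read 1 → write B, move R, go to S
S | 111111B[0]1
The non-blank tape span at halt is 111111B01.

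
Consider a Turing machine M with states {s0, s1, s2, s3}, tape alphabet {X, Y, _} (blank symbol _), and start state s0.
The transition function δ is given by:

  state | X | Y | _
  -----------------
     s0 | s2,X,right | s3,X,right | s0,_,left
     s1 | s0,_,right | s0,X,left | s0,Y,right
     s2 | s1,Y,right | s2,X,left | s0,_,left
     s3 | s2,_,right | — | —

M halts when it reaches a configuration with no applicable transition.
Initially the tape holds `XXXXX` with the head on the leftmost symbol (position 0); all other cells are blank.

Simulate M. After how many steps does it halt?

8

state=s0 head=0 tape=[X]XXXX__   (s0,X)→(s2,X,right)
state=s2 head=1 tape=X[X]XXX__   (s2,X)→(s1,Y,right)
state=s1 head=2 tape=XY[X]XX__   (s1,X)→(s0,_,right)
state=s0 head=3 tape=XY_[X]X__   (s0,X)→(s2,X,right)
state=s2 head=4 tape=XY_X[X]__   (s2,X)→(s1,Y,right)
state=s1 head=5 tape=XY_XY[_]_   (s1,_)→(s0,Y,right)
state=s0 head=6 tape=XY_XYY[_]   (s0,_)→(s0,_,left)
state=s0 head=5 tape=XY_XY[Y]_   (s0,Y)→(s3,X,right)
state=s3 head=6 tape=XY_XYX[_]
M halts after 8 transitions.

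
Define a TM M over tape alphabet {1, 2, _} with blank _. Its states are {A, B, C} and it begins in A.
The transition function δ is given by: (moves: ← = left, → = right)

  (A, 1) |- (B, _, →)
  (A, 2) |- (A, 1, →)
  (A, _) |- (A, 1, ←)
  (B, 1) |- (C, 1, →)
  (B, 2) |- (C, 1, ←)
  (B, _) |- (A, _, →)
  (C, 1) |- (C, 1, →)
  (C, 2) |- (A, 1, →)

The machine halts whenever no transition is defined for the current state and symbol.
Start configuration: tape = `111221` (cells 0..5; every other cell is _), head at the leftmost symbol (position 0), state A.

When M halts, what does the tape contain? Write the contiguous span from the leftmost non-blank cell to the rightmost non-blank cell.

A | [1]11221___   read 1 → write _, move →, go to B
B | _[1]1221___   read 1 → write 1, move →, go to C
C | _1[1]221___   read 1 → write 1, move →, go to C
C | _11[2]21___   read 2 → write 1, move →, go to A
A | _111[2]1___   read 2 → write 1, move →, go to A
A | _1111[1]___   read 1 → write _, move →, go to B
B | _1111_[_]__   read _ → write _, move →, go to A
A | _1111__[_]_   read _ → write 1, move ←, go to A
A | _1111_[_]1_   read _ → write 1, move ←, go to A
A | _1111[_]11_   read _ → write 1, move ←, go to A
A | _111[1]111_   read 1 → write _, move →, go to B
B | _111_[1]11_   read 1 → write 1, move →, go to C
C | _111_1[1]1_   read 1 → write 1, move →, go to C
C | _111_11[1]_   read 1 → write 1, move →, go to C
C | _111_111[_]
The non-blank tape span at halt is 111_111.

111_111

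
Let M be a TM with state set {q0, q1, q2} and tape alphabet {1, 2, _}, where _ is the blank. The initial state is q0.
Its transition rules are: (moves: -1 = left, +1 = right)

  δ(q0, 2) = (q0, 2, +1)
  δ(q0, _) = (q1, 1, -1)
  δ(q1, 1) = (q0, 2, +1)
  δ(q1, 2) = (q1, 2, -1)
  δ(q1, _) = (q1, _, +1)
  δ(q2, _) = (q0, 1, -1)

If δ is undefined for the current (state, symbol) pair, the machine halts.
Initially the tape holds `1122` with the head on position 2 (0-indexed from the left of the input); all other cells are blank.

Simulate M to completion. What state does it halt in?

state=q0 head=2 tape=11[2]2_   (q0,2)→(q0,2,+1)
state=q0 head=3 tape=112[2]_   (q0,2)→(q0,2,+1)
state=q0 head=4 tape=1122[_]   (q0,_)→(q1,1,-1)
state=q1 head=3 tape=112[2]1   (q1,2)→(q1,2,-1)
state=q1 head=2 tape=11[2]21   (q1,2)→(q1,2,-1)
state=q1 head=1 tape=1[1]221   (q1,1)→(q0,2,+1)
state=q0 head=2 tape=12[2]21   (q0,2)→(q0,2,+1)
state=q0 head=3 tape=122[2]1   (q0,2)→(q0,2,+1)
state=q0 head=4 tape=1222[1]
No transition is defined for (q0, 1); M halts in state q0.

q0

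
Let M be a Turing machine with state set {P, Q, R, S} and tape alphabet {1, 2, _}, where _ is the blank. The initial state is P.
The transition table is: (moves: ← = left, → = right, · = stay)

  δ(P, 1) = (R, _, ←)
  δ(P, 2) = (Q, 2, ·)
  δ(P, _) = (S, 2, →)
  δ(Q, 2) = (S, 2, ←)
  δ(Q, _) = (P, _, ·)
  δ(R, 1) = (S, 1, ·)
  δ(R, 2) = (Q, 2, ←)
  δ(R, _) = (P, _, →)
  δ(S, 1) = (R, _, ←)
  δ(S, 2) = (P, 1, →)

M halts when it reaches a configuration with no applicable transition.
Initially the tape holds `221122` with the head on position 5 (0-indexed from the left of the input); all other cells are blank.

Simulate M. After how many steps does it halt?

P | _22112[2]   read 2 → write 2, move ·, go to Q
Q | _22112[2]   read 2 → write 2, move ←, go to S
S | _2211[2]2   read 2 → write 1, move →, go to P
P | _22111[2]   read 2 → write 2, move ·, go to Q
Q | _22111[2]   read 2 → write 2, move ←, go to S
S | _2211[1]2   read 1 → write _, move ←, go to R
R | _221[1]_2   read 1 → write 1, move ·, go to S
S | _221[1]_2   read 1 → write _, move ←, go to R
R | _22[1]__2   read 1 → write 1, move ·, go to S
S | _22[1]__2   read 1 → write _, move ←, go to R
R | _2[2]___2   read 2 → write 2, move ←, go to Q
Q | _[2]2___2   read 2 → write 2, move ←, go to S
S | [_]22___2
M halts after 12 transitions.

12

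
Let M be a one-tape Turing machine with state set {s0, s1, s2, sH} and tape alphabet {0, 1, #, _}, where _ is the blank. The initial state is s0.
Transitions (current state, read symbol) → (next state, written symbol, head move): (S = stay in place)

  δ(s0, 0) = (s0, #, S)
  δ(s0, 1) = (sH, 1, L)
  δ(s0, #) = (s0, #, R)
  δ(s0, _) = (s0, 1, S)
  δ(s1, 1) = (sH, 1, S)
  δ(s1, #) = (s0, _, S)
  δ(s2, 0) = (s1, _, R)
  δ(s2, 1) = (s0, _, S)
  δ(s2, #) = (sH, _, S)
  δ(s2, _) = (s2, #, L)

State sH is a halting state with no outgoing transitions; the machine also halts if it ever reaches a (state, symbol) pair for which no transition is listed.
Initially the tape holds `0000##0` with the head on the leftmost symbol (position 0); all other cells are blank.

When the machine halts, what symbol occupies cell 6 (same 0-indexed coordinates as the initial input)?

s0 | [0]000##0_   read 0 → write #, move S, go to s0
s0 | [#]000##0_   read # → write #, move R, go to s0
s0 | #[0]00##0_   read 0 → write #, move S, go to s0
s0 | #[#]00##0_   read # → write #, move R, go to s0
s0 | ##[0]0##0_   read 0 → write #, move S, go to s0
s0 | ##[#]0##0_   read # → write #, move R, go to s0
s0 | ###[0]##0_   read 0 → write #, move S, go to s0
s0 | ###[#]##0_   read # → write #, move R, go to s0
s0 | ####[#]#0_   read # → write #, move R, go to s0
s0 | #####[#]0_   read # → write #, move R, go to s0
s0 | ######[0]_   read 0 → write #, move S, go to s0
s0 | ######[#]_   read # → write #, move R, go to s0
s0 | #######[_]   read _ → write 1, move S, go to s0
s0 | #######[1]   read 1 → write 1, move L, go to sH
sH | ######[#]1
Cell 6 holds # when M halts.

#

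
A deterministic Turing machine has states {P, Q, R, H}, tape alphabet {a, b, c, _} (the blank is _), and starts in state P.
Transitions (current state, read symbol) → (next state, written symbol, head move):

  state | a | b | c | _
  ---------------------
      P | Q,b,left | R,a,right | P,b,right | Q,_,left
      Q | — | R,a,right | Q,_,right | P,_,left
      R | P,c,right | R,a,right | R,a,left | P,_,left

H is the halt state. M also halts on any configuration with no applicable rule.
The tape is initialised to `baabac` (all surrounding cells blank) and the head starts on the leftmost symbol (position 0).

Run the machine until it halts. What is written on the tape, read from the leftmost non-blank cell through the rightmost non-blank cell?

P | [b]aabac_   read b → write a, move right, go to R
R | a[a]abac_   read a → write c, move right, go to P
P | ac[a]bac_   read a → write b, move left, go to Q
Q | a[c]bbac_   read c → write _, move right, go to Q
Q | a_[b]bac_   read b → write a, move right, go to R
R | a_a[b]ac_   read b → write a, move right, go to R
R | a_aa[a]c_   read a → write c, move right, go to P
P | a_aac[c]_   read c → write b, move right, go to P
P | a_aacb[_]   read _ → write _, move left, go to Q
Q | a_aac[b]_   read b → write a, move right, go to R
R | a_aaca[_]   read _ → write _, move left, go to P
P | a_aac[a]_   read a → write b, move left, go to Q
Q | a_aa[c]b_   read c → write _, move right, go to Q
Q | a_aa_[b]_   read b → write a, move right, go to R
R | a_aa_a[_]   read _ → write _, move left, go to P
P | a_aa_[a]_   read a → write b, move left, go to Q
Q | a_aa[_]b_   read _ → write _, move left, go to P
P | a_a[a]_b_   read a → write b, move left, go to Q
Q | a_[a]b_b_
The non-blank tape span at halt is a_ab_b.

a_ab_b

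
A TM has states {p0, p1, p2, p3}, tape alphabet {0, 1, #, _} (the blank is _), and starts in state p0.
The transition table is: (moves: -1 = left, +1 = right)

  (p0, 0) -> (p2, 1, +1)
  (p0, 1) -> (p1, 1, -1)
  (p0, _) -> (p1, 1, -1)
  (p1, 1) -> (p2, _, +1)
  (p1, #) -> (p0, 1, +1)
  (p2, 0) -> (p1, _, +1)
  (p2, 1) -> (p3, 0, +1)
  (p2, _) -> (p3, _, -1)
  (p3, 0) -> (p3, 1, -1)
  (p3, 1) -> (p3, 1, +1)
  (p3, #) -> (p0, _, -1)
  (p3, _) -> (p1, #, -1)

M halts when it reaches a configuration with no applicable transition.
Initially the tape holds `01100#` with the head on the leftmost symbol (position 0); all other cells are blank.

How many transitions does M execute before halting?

14

p0 | [0]1100#   read 0 → write 1, move +1, go to p2
p2 | 1[1]100#   read 1 → write 0, move +1, go to p3
p3 | 10[1]00#   read 1 → write 1, move +1, go to p3
p3 | 101[0]0#   read 0 → write 1, move -1, go to p3
p3 | 10[1]10#   read 1 → write 1, move +1, go to p3
p3 | 101[1]0#   read 1 → write 1, move +1, go to p3
p3 | 1011[0]#   read 0 → write 1, move -1, go to p3
p3 | 101[1]1#   read 1 → write 1, move +1, go to p3
p3 | 1011[1]#   read 1 → write 1, move +1, go to p3
p3 | 10111[#]   read # → write _, move -1, go to p0
p0 | 1011[1]_   read 1 → write 1, move -1, go to p1
p1 | 101[1]1_   read 1 → write _, move +1, go to p2
p2 | 101_[1]_   read 1 → write 0, move +1, go to p3
p3 | 101_0[_]   read _ → write #, move -1, go to p1
p1 | 101_[0]#
M halts after 14 transitions.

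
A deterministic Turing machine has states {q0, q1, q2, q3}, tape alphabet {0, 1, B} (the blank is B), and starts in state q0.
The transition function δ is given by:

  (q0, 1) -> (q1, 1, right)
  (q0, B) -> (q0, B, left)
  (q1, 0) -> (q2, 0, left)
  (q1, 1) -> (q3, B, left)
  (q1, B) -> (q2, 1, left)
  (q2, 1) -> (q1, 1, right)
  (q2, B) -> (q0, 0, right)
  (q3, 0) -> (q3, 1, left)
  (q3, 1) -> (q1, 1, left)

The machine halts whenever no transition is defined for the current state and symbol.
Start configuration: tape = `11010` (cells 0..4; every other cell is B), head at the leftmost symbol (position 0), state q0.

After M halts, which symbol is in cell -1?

1

state=q0 head=0 tape=BBB[1]1010   (q0,1)→(q1,1,right)
state=q1 head=1 tape=BBB1[1]010   (q1,1)→(q3,B,left)
state=q3 head=0 tape=BBB[1]B010   (q3,1)→(q1,1,left)
state=q1 head=-1 tape=BB[B]1B010   (q1,B)→(q2,1,left)
state=q2 head=-2 tape=B[B]11B010   (q2,B)→(q0,0,right)
state=q0 head=-1 tape=B0[1]1B010   (q0,1)→(q1,1,right)
state=q1 head=0 tape=B01[1]B010   (q1,1)→(q3,B,left)
state=q3 head=-1 tape=B0[1]BB010   (q3,1)→(q1,1,left)
state=q1 head=-2 tape=B[0]1BB010   (q1,0)→(q2,0,left)
state=q2 head=-3 tape=[B]01BB010   (q2,B)→(q0,0,right)
state=q0 head=-2 tape=0[0]1BB010
Cell -1 holds 1 when M halts.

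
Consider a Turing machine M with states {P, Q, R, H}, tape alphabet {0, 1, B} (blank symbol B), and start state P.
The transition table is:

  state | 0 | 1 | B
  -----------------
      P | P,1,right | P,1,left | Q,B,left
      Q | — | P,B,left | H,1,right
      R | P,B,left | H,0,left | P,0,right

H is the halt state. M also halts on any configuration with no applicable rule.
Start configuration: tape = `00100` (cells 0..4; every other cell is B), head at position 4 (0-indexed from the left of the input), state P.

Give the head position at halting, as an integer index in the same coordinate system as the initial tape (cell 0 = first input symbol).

state=P head=4 tape=BB0010[0]B   (P,0)→(P,1,right)
state=P head=5 tape=BB00101[B]   (P,B)→(Q,B,left)
state=Q head=4 tape=BB0010[1]B   (Q,1)→(P,B,left)
state=P head=3 tape=BB001[0]BB   (P,0)→(P,1,right)
state=P head=4 tape=BB0011[B]B   (P,B)→(Q,B,left)
state=Q head=3 tape=BB001[1]BB   (Q,1)→(P,B,left)
state=P head=2 tape=BB00[1]BBB   (P,1)→(P,1,left)
state=P head=1 tape=BB0[0]1BBB   (P,0)→(P,1,right)
state=P head=2 tape=BB01[1]BBB   (P,1)→(P,1,left)
state=P head=1 tape=BB0[1]1BBB   (P,1)→(P,1,left)
state=P head=0 tape=BB[0]11BBB   (P,0)→(P,1,right)
state=P head=1 tape=BB1[1]1BBB   (P,1)→(P,1,left)
state=P head=0 tape=BB[1]11BBB   (P,1)→(P,1,left)
state=P head=-1 tape=B[B]111BBB   (P,B)→(Q,B,left)
state=Q head=-2 tape=[B]B111BBB   (Q,B)→(H,1,right)
state=H head=-1 tape=1[B]111BBB
At halt the head is at cell -1.

-1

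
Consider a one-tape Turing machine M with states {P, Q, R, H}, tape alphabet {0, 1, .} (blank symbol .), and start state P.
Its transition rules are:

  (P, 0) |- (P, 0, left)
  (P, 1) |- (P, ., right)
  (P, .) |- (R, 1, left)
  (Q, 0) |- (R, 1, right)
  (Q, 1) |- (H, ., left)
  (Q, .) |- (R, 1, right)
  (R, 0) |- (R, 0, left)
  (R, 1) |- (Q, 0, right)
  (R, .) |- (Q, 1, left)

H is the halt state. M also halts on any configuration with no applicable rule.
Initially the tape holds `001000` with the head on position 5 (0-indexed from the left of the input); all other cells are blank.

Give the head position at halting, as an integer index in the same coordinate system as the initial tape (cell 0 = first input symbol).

4

state=P head=5 tape=..00100[0].   (P,0)→(P,0,left)
state=P head=4 tape=..0010[0]0.   (P,0)→(P,0,left)
state=P head=3 tape=..001[0]00.   (P,0)→(P,0,left)
state=P head=2 tape=..00[1]000.   (P,1)→(P,.,right)
state=P head=3 tape=..00.[0]00.   (P,0)→(P,0,left)
state=P head=2 tape=..00[.]000.   (P,.)→(R,1,left)
state=R head=1 tape=..0[0]1000.   (R,0)→(R,0,left)
state=R head=0 tape=..[0]01000.   (R,0)→(R,0,left)
state=R head=-1 tape=.[.]001000.   (R,.)→(Q,1,left)
state=Q head=-2 tape=[.]1001000.   (Q,.)→(R,1,right)
state=R head=-1 tape=1[1]001000.   (R,1)→(Q,0,right)
state=Q head=0 tape=10[0]01000.   (Q,0)→(R,1,right)
state=R head=1 tape=101[0]1000.   (R,0)→(R,0,left)
state=R head=0 tape=10[1]01000.   (R,1)→(Q,0,right)
state=Q head=1 tape=100[0]1000.   (Q,0)→(R,1,right)
state=R head=2 tape=1001[1]000.   (R,1)→(Q,0,right)
state=Q head=3 tape=10010[0]00.   (Q,0)→(R,1,right)
state=R head=4 tape=100101[0]0.   (R,0)→(R,0,left)
state=R head=3 tape=10010[1]00.   (R,1)→(Q,0,right)
state=Q head=4 tape=100100[0]0.   (Q,0)→(R,1,right)
state=R head=5 tape=1001001[0].   (R,0)→(R,0,left)
state=R head=4 tape=100100[1]0.   (R,1)→(Q,0,right)
state=Q head=5 tape=1001000[0].   (Q,0)→(R,1,right)
state=R head=6 tape=10010001[.]   (R,.)→(Q,1,left)
state=Q head=5 tape=1001000[1]1   (Q,1)→(H,.,left)
state=H head=4 tape=100100[0].1
At halt the head is at cell 4.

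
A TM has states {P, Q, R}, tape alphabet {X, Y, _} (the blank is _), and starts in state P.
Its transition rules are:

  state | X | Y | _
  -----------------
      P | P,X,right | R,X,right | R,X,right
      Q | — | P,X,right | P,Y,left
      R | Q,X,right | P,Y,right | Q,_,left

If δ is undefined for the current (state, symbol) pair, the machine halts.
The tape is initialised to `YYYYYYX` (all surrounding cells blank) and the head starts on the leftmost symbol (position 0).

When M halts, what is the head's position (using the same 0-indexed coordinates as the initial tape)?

7

P | [Y]YYYYYX__   read Y → write X, move right, go to R
R | X[Y]YYYYX__   read Y → write Y, move right, go to P
P | XY[Y]YYYX__   read Y → write X, move right, go to R
R | XYX[Y]YYX__   read Y → write Y, move right, go to P
P | XYXY[Y]YX__   read Y → write X, move right, go to R
R | XYXYX[Y]X__   read Y → write Y, move right, go to P
P | XYXYXY[X]__   read X → write X, move right, go to P
P | XYXYXYX[_]_   read _ → write X, move right, go to R
R | XYXYXYXX[_]   read _ → write _, move left, go to Q
Q | XYXYXYX[X]_
At halt the head is at cell 7.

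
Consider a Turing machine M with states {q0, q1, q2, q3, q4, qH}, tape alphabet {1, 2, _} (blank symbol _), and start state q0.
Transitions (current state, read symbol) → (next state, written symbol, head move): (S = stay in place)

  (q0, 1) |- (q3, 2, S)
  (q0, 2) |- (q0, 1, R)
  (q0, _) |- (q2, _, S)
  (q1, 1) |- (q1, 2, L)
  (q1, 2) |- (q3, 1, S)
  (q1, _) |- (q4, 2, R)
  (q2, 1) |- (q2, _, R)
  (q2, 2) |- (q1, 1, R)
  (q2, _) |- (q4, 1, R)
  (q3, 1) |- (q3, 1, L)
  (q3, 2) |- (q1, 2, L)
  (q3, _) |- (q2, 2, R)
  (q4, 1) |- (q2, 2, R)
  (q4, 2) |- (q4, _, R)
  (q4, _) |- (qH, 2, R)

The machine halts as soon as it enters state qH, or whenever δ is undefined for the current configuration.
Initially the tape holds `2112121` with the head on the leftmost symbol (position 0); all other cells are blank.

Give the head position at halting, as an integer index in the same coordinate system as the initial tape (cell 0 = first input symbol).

8

state=q0 head=0 tape=_[2]112121__   (q0,2)→(q0,1,R)
state=q0 head=1 tape=_1[1]12121__   (q0,1)→(q3,2,S)
state=q3 head=1 tape=_1[2]12121__   (q3,2)→(q1,2,L)
state=q1 head=0 tape=_[1]212121__   (q1,1)→(q1,2,L)
state=q1 head=-1 tape=[_]2212121__   (q1,_)→(q4,2,R)
state=q4 head=0 tape=2[2]212121__   (q4,2)→(q4,_,R)
state=q4 head=1 tape=2_[2]12121__   (q4,2)→(q4,_,R)
state=q4 head=2 tape=2__[1]2121__   (q4,1)→(q2,2,R)
state=q2 head=3 tape=2__2[2]121__   (q2,2)→(q1,1,R)
state=q1 head=4 tape=2__21[1]21__   (q1,1)→(q1,2,L)
state=q1 head=3 tape=2__2[1]221__   (q1,1)→(q1,2,L)
state=q1 head=2 tape=2__[2]2221__   (q1,2)→(q3,1,S)
state=q3 head=2 tape=2__[1]2221__   (q3,1)→(q3,1,L)
state=q3 head=1 tape=2_[_]12221__   (q3,_)→(q2,2,R)
state=q2 head=2 tape=2_2[1]2221__   (q2,1)→(q2,_,R)
state=q2 head=3 tape=2_2_[2]221__   (q2,2)→(q1,1,R)
state=q1 head=4 tape=2_2_1[2]21__   (q1,2)→(q3,1,S)
state=q3 head=4 tape=2_2_1[1]21__   (q3,1)→(q3,1,L)
state=q3 head=3 tape=2_2_[1]121__   (q3,1)→(q3,1,L)
state=q3 head=2 tape=2_2[_]1121__   (q3,_)→(q2,2,R)
state=q2 head=3 tape=2_22[1]121__   (q2,1)→(q2,_,R)
state=q2 head=4 tape=2_22_[1]21__   (q2,1)→(q2,_,R)
state=q2 head=5 tape=2_22__[2]1__   (q2,2)→(q1,1,R)
state=q1 head=6 tape=2_22__1[1]__   (q1,1)→(q1,2,L)
state=q1 head=5 tape=2_22__[1]2__   (q1,1)→(q1,2,L)
state=q1 head=4 tape=2_22_[_]22__   (q1,_)→(q4,2,R)
state=q4 head=5 tape=2_22_2[2]2__   (q4,2)→(q4,_,R)
state=q4 head=6 tape=2_22_2_[2]__   (q4,2)→(q4,_,R)
state=q4 head=7 tape=2_22_2__[_]_   (q4,_)→(qH,2,R)
state=qH head=8 tape=2_22_2__2[_]
At halt the head is at cell 8.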